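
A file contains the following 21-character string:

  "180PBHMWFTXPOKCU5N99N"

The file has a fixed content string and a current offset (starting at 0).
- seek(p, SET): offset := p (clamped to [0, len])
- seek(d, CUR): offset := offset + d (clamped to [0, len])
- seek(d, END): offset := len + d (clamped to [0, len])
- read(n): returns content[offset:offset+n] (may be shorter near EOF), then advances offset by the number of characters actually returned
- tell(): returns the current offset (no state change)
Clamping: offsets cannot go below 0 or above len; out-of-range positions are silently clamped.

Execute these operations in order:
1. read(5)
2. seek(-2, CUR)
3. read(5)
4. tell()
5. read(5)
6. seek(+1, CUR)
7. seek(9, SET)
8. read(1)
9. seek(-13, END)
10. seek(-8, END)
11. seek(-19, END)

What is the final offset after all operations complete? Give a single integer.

After 1 (read(5)): returned '180PB', offset=5
After 2 (seek(-2, CUR)): offset=3
After 3 (read(5)): returned 'PBHMW', offset=8
After 4 (tell()): offset=8
After 5 (read(5)): returned 'FTXPO', offset=13
After 6 (seek(+1, CUR)): offset=14
After 7 (seek(9, SET)): offset=9
After 8 (read(1)): returned 'T', offset=10
After 9 (seek(-13, END)): offset=8
After 10 (seek(-8, END)): offset=13
After 11 (seek(-19, END)): offset=2

Answer: 2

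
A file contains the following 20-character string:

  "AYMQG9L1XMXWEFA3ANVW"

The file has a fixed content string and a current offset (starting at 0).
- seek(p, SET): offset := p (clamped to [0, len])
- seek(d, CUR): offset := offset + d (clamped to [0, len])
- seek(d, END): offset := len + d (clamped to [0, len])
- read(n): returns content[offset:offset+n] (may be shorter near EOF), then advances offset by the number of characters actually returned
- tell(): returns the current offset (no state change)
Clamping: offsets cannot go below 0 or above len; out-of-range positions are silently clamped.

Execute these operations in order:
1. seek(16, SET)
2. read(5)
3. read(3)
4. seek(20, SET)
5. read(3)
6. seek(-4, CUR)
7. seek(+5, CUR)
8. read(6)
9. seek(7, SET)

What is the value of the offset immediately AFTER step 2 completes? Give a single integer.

Answer: 20

Derivation:
After 1 (seek(16, SET)): offset=16
After 2 (read(5)): returned 'ANVW', offset=20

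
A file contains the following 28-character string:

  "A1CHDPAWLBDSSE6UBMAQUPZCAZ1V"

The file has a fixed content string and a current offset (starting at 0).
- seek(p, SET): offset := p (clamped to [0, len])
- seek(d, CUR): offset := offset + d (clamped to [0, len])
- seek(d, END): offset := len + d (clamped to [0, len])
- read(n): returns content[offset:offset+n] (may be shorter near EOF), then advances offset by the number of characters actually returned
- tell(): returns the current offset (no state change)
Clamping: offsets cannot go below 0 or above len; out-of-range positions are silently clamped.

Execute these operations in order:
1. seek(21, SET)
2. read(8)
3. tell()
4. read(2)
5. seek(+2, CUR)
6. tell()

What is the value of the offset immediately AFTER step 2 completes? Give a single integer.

After 1 (seek(21, SET)): offset=21
After 2 (read(8)): returned 'PZCAZ1V', offset=28

Answer: 28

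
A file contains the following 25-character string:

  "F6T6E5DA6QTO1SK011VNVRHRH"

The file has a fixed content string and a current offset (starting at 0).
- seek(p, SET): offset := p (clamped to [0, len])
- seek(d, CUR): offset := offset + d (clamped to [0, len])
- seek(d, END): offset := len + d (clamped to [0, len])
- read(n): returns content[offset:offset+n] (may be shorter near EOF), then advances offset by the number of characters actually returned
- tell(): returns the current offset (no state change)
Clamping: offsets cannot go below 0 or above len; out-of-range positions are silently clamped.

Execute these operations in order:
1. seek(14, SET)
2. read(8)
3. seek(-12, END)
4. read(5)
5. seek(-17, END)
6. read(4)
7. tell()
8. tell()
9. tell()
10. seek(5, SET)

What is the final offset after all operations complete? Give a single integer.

After 1 (seek(14, SET)): offset=14
After 2 (read(8)): returned 'K011VNVR', offset=22
After 3 (seek(-12, END)): offset=13
After 4 (read(5)): returned 'SK011', offset=18
After 5 (seek(-17, END)): offset=8
After 6 (read(4)): returned '6QTO', offset=12
After 7 (tell()): offset=12
After 8 (tell()): offset=12
After 9 (tell()): offset=12
After 10 (seek(5, SET)): offset=5

Answer: 5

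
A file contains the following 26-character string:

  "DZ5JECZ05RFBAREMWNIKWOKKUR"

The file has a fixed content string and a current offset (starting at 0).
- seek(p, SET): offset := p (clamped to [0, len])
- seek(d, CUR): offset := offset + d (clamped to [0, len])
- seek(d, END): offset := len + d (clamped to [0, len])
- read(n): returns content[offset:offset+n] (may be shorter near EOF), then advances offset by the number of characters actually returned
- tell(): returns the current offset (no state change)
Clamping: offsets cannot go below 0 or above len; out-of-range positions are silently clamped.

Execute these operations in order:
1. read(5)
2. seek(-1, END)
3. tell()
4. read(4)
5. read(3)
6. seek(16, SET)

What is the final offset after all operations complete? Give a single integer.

After 1 (read(5)): returned 'DZ5JE', offset=5
After 2 (seek(-1, END)): offset=25
After 3 (tell()): offset=25
After 4 (read(4)): returned 'R', offset=26
After 5 (read(3)): returned '', offset=26
After 6 (seek(16, SET)): offset=16

Answer: 16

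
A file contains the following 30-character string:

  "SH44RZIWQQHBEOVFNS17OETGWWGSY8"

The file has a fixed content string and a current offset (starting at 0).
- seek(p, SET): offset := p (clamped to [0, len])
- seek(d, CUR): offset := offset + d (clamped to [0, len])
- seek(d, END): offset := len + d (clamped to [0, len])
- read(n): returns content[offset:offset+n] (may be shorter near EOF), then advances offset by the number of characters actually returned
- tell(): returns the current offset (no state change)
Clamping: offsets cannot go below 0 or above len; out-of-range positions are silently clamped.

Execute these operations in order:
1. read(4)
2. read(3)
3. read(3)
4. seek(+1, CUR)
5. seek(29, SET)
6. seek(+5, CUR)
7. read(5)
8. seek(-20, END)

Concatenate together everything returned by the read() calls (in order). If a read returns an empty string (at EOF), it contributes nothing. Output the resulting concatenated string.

After 1 (read(4)): returned 'SH44', offset=4
After 2 (read(3)): returned 'RZI', offset=7
After 3 (read(3)): returned 'WQQ', offset=10
After 4 (seek(+1, CUR)): offset=11
After 5 (seek(29, SET)): offset=29
After 6 (seek(+5, CUR)): offset=30
After 7 (read(5)): returned '', offset=30
After 8 (seek(-20, END)): offset=10

Answer: SH44RZIWQQ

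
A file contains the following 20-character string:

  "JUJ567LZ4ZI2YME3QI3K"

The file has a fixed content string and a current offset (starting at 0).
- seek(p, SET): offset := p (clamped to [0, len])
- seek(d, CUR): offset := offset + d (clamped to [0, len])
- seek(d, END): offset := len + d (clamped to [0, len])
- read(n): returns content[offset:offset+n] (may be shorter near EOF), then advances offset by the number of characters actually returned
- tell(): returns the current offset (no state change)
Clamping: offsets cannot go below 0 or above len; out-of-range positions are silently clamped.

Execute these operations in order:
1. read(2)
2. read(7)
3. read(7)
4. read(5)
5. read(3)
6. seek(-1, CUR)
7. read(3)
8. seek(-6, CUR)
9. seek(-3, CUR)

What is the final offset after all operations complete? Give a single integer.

After 1 (read(2)): returned 'JU', offset=2
After 2 (read(7)): returned 'J567LZ4', offset=9
After 3 (read(7)): returned 'ZI2YME3', offset=16
After 4 (read(5)): returned 'QI3K', offset=20
After 5 (read(3)): returned '', offset=20
After 6 (seek(-1, CUR)): offset=19
After 7 (read(3)): returned 'K', offset=20
After 8 (seek(-6, CUR)): offset=14
After 9 (seek(-3, CUR)): offset=11

Answer: 11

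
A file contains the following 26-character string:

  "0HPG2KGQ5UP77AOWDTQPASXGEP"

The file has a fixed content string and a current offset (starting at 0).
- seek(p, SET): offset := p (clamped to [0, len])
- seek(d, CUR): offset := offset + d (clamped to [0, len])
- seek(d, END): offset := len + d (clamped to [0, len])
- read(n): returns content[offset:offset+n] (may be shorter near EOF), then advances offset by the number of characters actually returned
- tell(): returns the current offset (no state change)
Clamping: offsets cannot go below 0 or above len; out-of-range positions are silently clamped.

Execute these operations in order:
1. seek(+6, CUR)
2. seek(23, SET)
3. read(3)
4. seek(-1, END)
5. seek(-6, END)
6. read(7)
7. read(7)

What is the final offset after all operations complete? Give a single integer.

After 1 (seek(+6, CUR)): offset=6
After 2 (seek(23, SET)): offset=23
After 3 (read(3)): returned 'GEP', offset=26
After 4 (seek(-1, END)): offset=25
After 5 (seek(-6, END)): offset=20
After 6 (read(7)): returned 'ASXGEP', offset=26
After 7 (read(7)): returned '', offset=26

Answer: 26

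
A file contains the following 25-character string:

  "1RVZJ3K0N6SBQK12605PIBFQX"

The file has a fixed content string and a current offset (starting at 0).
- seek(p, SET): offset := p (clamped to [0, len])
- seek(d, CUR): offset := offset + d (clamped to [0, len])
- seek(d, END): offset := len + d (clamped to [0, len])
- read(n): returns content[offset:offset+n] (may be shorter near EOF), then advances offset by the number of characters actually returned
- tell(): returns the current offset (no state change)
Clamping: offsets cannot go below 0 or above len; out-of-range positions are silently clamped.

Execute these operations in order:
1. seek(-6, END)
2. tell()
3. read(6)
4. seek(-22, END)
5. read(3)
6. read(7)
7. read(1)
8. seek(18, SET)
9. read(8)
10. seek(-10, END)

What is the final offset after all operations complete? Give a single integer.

Answer: 15

Derivation:
After 1 (seek(-6, END)): offset=19
After 2 (tell()): offset=19
After 3 (read(6)): returned 'PIBFQX', offset=25
After 4 (seek(-22, END)): offset=3
After 5 (read(3)): returned 'ZJ3', offset=6
After 6 (read(7)): returned 'K0N6SBQ', offset=13
After 7 (read(1)): returned 'K', offset=14
After 8 (seek(18, SET)): offset=18
After 9 (read(8)): returned '5PIBFQX', offset=25
After 10 (seek(-10, END)): offset=15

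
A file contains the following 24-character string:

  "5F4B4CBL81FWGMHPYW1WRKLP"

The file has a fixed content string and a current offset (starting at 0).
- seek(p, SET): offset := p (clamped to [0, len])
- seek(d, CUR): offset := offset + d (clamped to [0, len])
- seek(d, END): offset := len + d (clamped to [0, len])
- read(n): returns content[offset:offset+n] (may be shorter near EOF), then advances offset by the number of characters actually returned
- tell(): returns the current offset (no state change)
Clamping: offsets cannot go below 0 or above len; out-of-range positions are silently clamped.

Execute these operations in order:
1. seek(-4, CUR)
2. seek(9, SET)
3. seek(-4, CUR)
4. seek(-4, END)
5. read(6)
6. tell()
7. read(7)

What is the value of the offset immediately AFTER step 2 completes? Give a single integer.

Answer: 9

Derivation:
After 1 (seek(-4, CUR)): offset=0
After 2 (seek(9, SET)): offset=9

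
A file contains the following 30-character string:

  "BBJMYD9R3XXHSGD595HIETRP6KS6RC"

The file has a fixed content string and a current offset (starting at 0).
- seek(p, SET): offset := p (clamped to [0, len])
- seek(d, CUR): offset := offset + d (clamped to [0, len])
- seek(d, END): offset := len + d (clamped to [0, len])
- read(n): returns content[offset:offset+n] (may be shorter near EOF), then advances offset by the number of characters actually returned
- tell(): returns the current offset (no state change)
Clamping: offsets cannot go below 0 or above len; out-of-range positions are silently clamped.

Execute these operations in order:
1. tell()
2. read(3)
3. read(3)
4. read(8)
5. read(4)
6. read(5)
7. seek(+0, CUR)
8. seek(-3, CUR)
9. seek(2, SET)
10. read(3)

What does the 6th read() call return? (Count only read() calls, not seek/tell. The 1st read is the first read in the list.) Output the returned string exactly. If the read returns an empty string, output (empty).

After 1 (tell()): offset=0
After 2 (read(3)): returned 'BBJ', offset=3
After 3 (read(3)): returned 'MYD', offset=6
After 4 (read(8)): returned '9R3XXHSG', offset=14
After 5 (read(4)): returned 'D595', offset=18
After 6 (read(5)): returned 'HIETR', offset=23
After 7 (seek(+0, CUR)): offset=23
After 8 (seek(-3, CUR)): offset=20
After 9 (seek(2, SET)): offset=2
After 10 (read(3)): returned 'JMY', offset=5

Answer: JMY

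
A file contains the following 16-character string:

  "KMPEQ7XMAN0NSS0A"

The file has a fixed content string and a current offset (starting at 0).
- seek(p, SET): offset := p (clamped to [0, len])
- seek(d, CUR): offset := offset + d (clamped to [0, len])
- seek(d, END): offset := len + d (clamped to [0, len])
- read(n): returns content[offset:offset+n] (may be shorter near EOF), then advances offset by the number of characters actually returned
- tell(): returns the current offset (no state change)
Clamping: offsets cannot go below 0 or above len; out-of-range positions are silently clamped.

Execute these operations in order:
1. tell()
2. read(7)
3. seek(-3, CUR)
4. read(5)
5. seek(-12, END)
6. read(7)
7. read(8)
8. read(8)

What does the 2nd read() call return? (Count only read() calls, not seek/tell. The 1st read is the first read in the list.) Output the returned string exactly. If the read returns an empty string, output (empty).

Answer: Q7XMA

Derivation:
After 1 (tell()): offset=0
After 2 (read(7)): returned 'KMPEQ7X', offset=7
After 3 (seek(-3, CUR)): offset=4
After 4 (read(5)): returned 'Q7XMA', offset=9
After 5 (seek(-12, END)): offset=4
After 6 (read(7)): returned 'Q7XMAN0', offset=11
After 7 (read(8)): returned 'NSS0A', offset=16
After 8 (read(8)): returned '', offset=16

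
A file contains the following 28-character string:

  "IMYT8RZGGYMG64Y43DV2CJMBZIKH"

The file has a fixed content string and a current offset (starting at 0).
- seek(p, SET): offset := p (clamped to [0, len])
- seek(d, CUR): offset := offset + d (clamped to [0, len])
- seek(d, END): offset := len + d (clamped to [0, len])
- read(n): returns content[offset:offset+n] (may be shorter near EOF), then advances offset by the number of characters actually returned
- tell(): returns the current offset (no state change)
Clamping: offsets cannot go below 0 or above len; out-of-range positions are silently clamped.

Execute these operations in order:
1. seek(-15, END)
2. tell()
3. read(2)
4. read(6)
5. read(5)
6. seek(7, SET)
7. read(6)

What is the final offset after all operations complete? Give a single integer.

Answer: 13

Derivation:
After 1 (seek(-15, END)): offset=13
After 2 (tell()): offset=13
After 3 (read(2)): returned '4Y', offset=15
After 4 (read(6)): returned '43DV2C', offset=21
After 5 (read(5)): returned 'JMBZI', offset=26
After 6 (seek(7, SET)): offset=7
After 7 (read(6)): returned 'GGYMG6', offset=13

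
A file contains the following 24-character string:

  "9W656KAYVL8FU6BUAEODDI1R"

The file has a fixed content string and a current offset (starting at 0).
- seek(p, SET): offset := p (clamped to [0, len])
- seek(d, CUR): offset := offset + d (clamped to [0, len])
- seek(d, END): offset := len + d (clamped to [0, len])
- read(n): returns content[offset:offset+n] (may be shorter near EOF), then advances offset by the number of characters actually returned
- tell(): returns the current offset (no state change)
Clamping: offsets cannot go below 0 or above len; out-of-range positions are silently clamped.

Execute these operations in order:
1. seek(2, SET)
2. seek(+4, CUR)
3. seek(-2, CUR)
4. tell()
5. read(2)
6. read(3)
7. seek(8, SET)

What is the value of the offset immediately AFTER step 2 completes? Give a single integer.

Answer: 6

Derivation:
After 1 (seek(2, SET)): offset=2
After 2 (seek(+4, CUR)): offset=6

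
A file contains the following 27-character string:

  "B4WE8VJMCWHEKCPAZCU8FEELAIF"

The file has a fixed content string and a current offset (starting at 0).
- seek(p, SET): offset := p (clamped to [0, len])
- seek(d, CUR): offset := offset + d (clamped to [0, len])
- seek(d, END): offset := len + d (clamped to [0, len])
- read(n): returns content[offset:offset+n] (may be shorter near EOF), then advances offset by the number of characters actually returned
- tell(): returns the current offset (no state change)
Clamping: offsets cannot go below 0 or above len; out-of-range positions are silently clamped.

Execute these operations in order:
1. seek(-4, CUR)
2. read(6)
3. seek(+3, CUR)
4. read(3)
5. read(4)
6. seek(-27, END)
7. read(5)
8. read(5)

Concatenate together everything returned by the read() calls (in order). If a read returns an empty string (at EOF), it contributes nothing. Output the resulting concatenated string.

Answer: B4WE8VWHEKCPAB4WE8VJMCW

Derivation:
After 1 (seek(-4, CUR)): offset=0
After 2 (read(6)): returned 'B4WE8V', offset=6
After 3 (seek(+3, CUR)): offset=9
After 4 (read(3)): returned 'WHE', offset=12
After 5 (read(4)): returned 'KCPA', offset=16
After 6 (seek(-27, END)): offset=0
After 7 (read(5)): returned 'B4WE8', offset=5
After 8 (read(5)): returned 'VJMCW', offset=10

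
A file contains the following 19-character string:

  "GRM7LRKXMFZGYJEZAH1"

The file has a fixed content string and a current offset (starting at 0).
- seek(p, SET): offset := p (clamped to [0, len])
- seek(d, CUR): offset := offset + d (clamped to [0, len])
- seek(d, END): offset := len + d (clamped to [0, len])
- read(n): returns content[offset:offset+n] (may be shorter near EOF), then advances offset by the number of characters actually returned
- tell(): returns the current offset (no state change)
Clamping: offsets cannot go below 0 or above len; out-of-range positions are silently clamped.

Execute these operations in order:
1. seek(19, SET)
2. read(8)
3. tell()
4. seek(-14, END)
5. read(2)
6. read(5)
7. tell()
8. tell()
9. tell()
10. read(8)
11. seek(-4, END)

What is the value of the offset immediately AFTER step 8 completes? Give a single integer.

Answer: 12

Derivation:
After 1 (seek(19, SET)): offset=19
After 2 (read(8)): returned '', offset=19
After 3 (tell()): offset=19
After 4 (seek(-14, END)): offset=5
After 5 (read(2)): returned 'RK', offset=7
After 6 (read(5)): returned 'XMFZG', offset=12
After 7 (tell()): offset=12
After 8 (tell()): offset=12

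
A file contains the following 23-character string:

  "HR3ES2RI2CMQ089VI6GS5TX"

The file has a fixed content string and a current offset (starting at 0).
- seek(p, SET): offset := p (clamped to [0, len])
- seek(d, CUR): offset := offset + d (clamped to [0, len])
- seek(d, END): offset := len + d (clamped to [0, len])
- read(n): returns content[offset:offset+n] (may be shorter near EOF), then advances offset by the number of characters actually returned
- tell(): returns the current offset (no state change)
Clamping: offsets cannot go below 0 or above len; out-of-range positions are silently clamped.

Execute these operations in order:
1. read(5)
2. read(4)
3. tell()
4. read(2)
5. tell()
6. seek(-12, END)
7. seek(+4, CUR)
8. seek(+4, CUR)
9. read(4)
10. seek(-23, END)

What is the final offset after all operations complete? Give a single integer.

After 1 (read(5)): returned 'HR3ES', offset=5
After 2 (read(4)): returned '2RI2', offset=9
After 3 (tell()): offset=9
After 4 (read(2)): returned 'CM', offset=11
After 5 (tell()): offset=11
After 6 (seek(-12, END)): offset=11
After 7 (seek(+4, CUR)): offset=15
After 8 (seek(+4, CUR)): offset=19
After 9 (read(4)): returned 'S5TX', offset=23
After 10 (seek(-23, END)): offset=0

Answer: 0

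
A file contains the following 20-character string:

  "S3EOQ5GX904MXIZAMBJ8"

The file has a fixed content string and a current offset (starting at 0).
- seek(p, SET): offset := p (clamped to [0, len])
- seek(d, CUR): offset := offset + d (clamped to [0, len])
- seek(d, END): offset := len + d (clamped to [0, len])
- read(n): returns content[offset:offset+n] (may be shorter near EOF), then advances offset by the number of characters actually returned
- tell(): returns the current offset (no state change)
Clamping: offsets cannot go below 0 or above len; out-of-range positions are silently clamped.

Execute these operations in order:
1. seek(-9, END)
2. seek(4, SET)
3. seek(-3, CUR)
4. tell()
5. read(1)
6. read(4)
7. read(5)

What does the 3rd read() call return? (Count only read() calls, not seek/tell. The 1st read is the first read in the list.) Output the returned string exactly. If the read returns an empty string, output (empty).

After 1 (seek(-9, END)): offset=11
After 2 (seek(4, SET)): offset=4
After 3 (seek(-3, CUR)): offset=1
After 4 (tell()): offset=1
After 5 (read(1)): returned '3', offset=2
After 6 (read(4)): returned 'EOQ5', offset=6
After 7 (read(5)): returned 'GX904', offset=11

Answer: GX904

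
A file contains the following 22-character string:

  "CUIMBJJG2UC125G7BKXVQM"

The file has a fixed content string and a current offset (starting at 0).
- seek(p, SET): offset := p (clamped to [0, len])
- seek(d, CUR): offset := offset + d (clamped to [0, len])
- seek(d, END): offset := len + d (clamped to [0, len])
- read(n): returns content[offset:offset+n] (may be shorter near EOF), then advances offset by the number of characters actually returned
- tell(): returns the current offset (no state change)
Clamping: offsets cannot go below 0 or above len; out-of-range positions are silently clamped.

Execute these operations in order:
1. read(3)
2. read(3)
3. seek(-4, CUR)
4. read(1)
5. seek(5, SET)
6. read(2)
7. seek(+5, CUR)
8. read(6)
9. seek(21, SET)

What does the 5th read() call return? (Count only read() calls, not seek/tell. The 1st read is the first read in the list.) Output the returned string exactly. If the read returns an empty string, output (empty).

After 1 (read(3)): returned 'CUI', offset=3
After 2 (read(3)): returned 'MBJ', offset=6
After 3 (seek(-4, CUR)): offset=2
After 4 (read(1)): returned 'I', offset=3
After 5 (seek(5, SET)): offset=5
After 6 (read(2)): returned 'JJ', offset=7
After 7 (seek(+5, CUR)): offset=12
After 8 (read(6)): returned '25G7BK', offset=18
After 9 (seek(21, SET)): offset=21

Answer: 25G7BK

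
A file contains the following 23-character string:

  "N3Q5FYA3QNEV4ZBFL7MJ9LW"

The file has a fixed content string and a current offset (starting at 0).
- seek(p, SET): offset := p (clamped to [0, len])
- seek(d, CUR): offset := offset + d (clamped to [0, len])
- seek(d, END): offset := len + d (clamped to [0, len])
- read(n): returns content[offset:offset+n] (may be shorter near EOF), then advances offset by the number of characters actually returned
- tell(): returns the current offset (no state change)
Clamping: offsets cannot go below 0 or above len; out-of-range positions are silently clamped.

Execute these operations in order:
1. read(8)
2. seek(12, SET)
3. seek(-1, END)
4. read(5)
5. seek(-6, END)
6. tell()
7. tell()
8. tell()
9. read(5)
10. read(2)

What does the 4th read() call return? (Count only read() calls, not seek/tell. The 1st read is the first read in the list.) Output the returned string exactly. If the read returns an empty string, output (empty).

After 1 (read(8)): returned 'N3Q5FYA3', offset=8
After 2 (seek(12, SET)): offset=12
After 3 (seek(-1, END)): offset=22
After 4 (read(5)): returned 'W', offset=23
After 5 (seek(-6, END)): offset=17
After 6 (tell()): offset=17
After 7 (tell()): offset=17
After 8 (tell()): offset=17
After 9 (read(5)): returned '7MJ9L', offset=22
After 10 (read(2)): returned 'W', offset=23

Answer: W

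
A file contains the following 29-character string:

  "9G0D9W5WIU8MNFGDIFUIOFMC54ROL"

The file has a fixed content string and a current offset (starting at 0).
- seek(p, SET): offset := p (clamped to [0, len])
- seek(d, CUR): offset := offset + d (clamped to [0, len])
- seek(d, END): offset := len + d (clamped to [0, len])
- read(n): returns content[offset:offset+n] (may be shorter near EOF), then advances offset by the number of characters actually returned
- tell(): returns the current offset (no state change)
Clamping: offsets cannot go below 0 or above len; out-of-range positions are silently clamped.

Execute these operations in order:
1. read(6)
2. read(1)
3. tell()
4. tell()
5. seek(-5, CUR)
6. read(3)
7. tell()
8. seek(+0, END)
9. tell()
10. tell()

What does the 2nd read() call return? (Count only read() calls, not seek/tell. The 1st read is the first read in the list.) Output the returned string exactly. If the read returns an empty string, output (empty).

After 1 (read(6)): returned '9G0D9W', offset=6
After 2 (read(1)): returned '5', offset=7
After 3 (tell()): offset=7
After 4 (tell()): offset=7
After 5 (seek(-5, CUR)): offset=2
After 6 (read(3)): returned '0D9', offset=5
After 7 (tell()): offset=5
After 8 (seek(+0, END)): offset=29
After 9 (tell()): offset=29
After 10 (tell()): offset=29

Answer: 5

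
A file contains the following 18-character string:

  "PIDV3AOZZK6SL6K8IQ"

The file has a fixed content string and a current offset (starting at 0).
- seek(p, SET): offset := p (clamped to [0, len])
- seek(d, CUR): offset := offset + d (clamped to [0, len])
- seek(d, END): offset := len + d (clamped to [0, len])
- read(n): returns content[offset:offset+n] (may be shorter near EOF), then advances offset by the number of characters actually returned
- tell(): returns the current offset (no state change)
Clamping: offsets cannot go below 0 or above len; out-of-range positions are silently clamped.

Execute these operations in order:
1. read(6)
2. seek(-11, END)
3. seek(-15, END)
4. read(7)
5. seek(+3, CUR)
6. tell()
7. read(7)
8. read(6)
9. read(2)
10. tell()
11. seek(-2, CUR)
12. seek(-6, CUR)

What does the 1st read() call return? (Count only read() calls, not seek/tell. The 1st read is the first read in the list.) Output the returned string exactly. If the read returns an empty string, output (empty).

Answer: PIDV3A

Derivation:
After 1 (read(6)): returned 'PIDV3A', offset=6
After 2 (seek(-11, END)): offset=7
After 3 (seek(-15, END)): offset=3
After 4 (read(7)): returned 'V3AOZZK', offset=10
After 5 (seek(+3, CUR)): offset=13
After 6 (tell()): offset=13
After 7 (read(7)): returned '6K8IQ', offset=18
After 8 (read(6)): returned '', offset=18
After 9 (read(2)): returned '', offset=18
After 10 (tell()): offset=18
After 11 (seek(-2, CUR)): offset=16
After 12 (seek(-6, CUR)): offset=10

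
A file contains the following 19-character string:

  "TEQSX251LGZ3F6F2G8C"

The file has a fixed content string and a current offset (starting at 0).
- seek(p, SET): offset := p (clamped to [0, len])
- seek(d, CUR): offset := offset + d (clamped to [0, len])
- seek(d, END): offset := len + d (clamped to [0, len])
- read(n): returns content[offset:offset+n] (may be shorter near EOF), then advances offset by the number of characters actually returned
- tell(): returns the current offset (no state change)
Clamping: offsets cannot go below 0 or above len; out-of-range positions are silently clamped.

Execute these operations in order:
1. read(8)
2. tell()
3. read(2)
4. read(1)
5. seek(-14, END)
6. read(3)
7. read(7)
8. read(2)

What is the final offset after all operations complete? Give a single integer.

Answer: 17

Derivation:
After 1 (read(8)): returned 'TEQSX251', offset=8
After 2 (tell()): offset=8
After 3 (read(2)): returned 'LG', offset=10
After 4 (read(1)): returned 'Z', offset=11
After 5 (seek(-14, END)): offset=5
After 6 (read(3)): returned '251', offset=8
After 7 (read(7)): returned 'LGZ3F6F', offset=15
After 8 (read(2)): returned '2G', offset=17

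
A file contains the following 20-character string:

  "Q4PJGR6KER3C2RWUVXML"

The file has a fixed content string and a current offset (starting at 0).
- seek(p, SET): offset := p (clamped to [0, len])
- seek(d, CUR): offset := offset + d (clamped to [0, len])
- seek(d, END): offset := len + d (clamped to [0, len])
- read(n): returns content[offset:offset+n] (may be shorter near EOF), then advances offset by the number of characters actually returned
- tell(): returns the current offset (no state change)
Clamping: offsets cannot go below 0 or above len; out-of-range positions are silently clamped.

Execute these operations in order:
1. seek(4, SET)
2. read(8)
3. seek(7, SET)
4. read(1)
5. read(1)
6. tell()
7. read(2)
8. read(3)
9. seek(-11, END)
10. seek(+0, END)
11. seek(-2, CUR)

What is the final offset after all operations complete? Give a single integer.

Answer: 18

Derivation:
After 1 (seek(4, SET)): offset=4
After 2 (read(8)): returned 'GR6KER3C', offset=12
After 3 (seek(7, SET)): offset=7
After 4 (read(1)): returned 'K', offset=8
After 5 (read(1)): returned 'E', offset=9
After 6 (tell()): offset=9
After 7 (read(2)): returned 'R3', offset=11
After 8 (read(3)): returned 'C2R', offset=14
After 9 (seek(-11, END)): offset=9
After 10 (seek(+0, END)): offset=20
After 11 (seek(-2, CUR)): offset=18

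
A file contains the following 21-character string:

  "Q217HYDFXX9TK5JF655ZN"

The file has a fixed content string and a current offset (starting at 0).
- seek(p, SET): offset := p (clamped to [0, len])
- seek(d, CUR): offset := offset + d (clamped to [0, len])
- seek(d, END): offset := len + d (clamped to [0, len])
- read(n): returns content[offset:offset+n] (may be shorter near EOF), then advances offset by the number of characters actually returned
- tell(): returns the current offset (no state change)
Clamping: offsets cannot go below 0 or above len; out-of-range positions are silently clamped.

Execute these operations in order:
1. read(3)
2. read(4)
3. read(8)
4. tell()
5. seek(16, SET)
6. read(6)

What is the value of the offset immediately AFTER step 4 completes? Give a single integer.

Answer: 15

Derivation:
After 1 (read(3)): returned 'Q21', offset=3
After 2 (read(4)): returned '7HYD', offset=7
After 3 (read(8)): returned 'FXX9TK5J', offset=15
After 4 (tell()): offset=15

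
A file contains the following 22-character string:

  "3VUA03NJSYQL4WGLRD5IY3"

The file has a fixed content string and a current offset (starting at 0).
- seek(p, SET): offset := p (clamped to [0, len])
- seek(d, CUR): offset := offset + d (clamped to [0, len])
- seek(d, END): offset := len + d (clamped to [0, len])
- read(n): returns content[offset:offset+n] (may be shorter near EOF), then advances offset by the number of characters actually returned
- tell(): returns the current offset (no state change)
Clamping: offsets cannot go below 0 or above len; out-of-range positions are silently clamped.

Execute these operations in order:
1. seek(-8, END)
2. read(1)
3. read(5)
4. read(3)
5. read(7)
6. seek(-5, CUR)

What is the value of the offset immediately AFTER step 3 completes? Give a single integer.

After 1 (seek(-8, END)): offset=14
After 2 (read(1)): returned 'G', offset=15
After 3 (read(5)): returned 'LRD5I', offset=20

Answer: 20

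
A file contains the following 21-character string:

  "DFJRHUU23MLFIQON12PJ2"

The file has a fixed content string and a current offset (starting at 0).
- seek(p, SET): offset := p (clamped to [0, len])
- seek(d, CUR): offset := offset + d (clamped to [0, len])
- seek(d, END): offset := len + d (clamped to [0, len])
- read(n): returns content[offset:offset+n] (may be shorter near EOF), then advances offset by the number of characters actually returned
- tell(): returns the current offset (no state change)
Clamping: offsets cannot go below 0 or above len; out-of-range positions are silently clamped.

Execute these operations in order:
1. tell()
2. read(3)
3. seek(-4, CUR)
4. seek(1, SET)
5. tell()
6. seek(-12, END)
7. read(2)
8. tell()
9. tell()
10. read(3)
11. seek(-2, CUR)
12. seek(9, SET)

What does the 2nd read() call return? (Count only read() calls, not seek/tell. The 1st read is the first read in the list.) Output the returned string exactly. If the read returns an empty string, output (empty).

Answer: ML

Derivation:
After 1 (tell()): offset=0
After 2 (read(3)): returned 'DFJ', offset=3
After 3 (seek(-4, CUR)): offset=0
After 4 (seek(1, SET)): offset=1
After 5 (tell()): offset=1
After 6 (seek(-12, END)): offset=9
After 7 (read(2)): returned 'ML', offset=11
After 8 (tell()): offset=11
After 9 (tell()): offset=11
After 10 (read(3)): returned 'FIQ', offset=14
After 11 (seek(-2, CUR)): offset=12
After 12 (seek(9, SET)): offset=9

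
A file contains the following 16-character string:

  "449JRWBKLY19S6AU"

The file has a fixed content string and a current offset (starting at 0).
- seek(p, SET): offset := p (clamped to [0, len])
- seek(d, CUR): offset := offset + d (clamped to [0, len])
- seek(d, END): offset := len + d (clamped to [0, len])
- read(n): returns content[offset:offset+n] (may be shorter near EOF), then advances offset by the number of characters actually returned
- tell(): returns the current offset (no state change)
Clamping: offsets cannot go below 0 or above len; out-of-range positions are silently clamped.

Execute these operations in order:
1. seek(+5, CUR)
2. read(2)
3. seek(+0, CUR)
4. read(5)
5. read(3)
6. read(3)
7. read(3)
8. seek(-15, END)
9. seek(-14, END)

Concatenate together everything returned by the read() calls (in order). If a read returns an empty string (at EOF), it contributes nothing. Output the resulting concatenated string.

After 1 (seek(+5, CUR)): offset=5
After 2 (read(2)): returned 'WB', offset=7
After 3 (seek(+0, CUR)): offset=7
After 4 (read(5)): returned 'KLY19', offset=12
After 5 (read(3)): returned 'S6A', offset=15
After 6 (read(3)): returned 'U', offset=16
After 7 (read(3)): returned '', offset=16
After 8 (seek(-15, END)): offset=1
After 9 (seek(-14, END)): offset=2

Answer: WBKLY19S6AU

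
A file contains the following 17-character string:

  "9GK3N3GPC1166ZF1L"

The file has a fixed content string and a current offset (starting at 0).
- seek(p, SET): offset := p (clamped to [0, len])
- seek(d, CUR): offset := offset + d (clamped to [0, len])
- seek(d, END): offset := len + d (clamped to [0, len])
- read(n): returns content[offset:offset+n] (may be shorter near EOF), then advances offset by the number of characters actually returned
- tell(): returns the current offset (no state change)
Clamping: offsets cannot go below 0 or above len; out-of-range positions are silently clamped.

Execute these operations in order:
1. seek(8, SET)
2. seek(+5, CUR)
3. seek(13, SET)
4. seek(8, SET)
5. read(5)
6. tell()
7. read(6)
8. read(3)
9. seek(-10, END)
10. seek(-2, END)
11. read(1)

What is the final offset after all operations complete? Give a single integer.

Answer: 16

Derivation:
After 1 (seek(8, SET)): offset=8
After 2 (seek(+5, CUR)): offset=13
After 3 (seek(13, SET)): offset=13
After 4 (seek(8, SET)): offset=8
After 5 (read(5)): returned 'C1166', offset=13
After 6 (tell()): offset=13
After 7 (read(6)): returned 'ZF1L', offset=17
After 8 (read(3)): returned '', offset=17
After 9 (seek(-10, END)): offset=7
After 10 (seek(-2, END)): offset=15
After 11 (read(1)): returned '1', offset=16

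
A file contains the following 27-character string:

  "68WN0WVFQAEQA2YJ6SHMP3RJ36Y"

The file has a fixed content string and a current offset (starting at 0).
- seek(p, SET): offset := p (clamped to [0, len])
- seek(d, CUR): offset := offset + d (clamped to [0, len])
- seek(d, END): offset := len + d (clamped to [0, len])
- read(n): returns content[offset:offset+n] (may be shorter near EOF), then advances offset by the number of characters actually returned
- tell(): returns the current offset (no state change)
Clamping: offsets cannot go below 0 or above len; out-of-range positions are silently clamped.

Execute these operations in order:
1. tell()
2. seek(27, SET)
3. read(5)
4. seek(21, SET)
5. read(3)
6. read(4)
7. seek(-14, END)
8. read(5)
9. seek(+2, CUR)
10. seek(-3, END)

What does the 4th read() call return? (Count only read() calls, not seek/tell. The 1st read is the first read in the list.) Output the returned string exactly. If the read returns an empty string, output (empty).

Answer: 2YJ6S

Derivation:
After 1 (tell()): offset=0
After 2 (seek(27, SET)): offset=27
After 3 (read(5)): returned '', offset=27
After 4 (seek(21, SET)): offset=21
After 5 (read(3)): returned '3RJ', offset=24
After 6 (read(4)): returned '36Y', offset=27
After 7 (seek(-14, END)): offset=13
After 8 (read(5)): returned '2YJ6S', offset=18
After 9 (seek(+2, CUR)): offset=20
After 10 (seek(-3, END)): offset=24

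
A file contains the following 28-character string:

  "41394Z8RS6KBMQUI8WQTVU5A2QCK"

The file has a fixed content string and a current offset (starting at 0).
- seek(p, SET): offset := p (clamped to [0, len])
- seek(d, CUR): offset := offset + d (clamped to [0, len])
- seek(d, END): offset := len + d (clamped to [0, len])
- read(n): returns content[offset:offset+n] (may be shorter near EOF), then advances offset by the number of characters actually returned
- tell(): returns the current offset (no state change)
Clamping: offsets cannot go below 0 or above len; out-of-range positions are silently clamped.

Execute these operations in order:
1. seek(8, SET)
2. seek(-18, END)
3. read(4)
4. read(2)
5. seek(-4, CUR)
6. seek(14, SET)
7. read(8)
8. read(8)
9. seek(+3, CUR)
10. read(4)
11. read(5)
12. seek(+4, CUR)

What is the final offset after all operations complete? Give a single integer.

After 1 (seek(8, SET)): offset=8
After 2 (seek(-18, END)): offset=10
After 3 (read(4)): returned 'KBMQ', offset=14
After 4 (read(2)): returned 'UI', offset=16
After 5 (seek(-4, CUR)): offset=12
After 6 (seek(14, SET)): offset=14
After 7 (read(8)): returned 'UI8WQTVU', offset=22
After 8 (read(8)): returned '5A2QCK', offset=28
After 9 (seek(+3, CUR)): offset=28
After 10 (read(4)): returned '', offset=28
After 11 (read(5)): returned '', offset=28
After 12 (seek(+4, CUR)): offset=28

Answer: 28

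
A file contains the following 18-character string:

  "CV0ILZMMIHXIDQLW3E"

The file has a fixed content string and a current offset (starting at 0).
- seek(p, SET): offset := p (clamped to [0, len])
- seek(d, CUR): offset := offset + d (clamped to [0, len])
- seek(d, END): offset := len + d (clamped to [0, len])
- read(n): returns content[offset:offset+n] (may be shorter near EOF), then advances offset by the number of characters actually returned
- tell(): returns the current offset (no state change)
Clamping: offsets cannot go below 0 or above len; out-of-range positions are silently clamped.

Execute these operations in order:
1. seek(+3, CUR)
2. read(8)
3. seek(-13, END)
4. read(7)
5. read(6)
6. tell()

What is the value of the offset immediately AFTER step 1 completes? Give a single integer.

Answer: 3

Derivation:
After 1 (seek(+3, CUR)): offset=3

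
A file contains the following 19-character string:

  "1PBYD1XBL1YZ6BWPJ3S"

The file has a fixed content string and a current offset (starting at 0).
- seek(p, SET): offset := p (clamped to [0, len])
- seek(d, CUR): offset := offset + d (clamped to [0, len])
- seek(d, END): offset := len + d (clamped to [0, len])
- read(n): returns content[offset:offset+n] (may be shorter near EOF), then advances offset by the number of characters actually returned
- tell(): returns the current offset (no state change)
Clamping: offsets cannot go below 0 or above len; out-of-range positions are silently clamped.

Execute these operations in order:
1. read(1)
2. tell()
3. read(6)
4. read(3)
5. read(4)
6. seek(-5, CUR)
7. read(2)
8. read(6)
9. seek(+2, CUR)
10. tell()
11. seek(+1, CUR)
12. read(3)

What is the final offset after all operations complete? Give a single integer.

After 1 (read(1)): returned '1', offset=1
After 2 (tell()): offset=1
After 3 (read(6)): returned 'PBYD1X', offset=7
After 4 (read(3)): returned 'BL1', offset=10
After 5 (read(4)): returned 'YZ6B', offset=14
After 6 (seek(-5, CUR)): offset=9
After 7 (read(2)): returned '1Y', offset=11
After 8 (read(6)): returned 'Z6BWPJ', offset=17
After 9 (seek(+2, CUR)): offset=19
After 10 (tell()): offset=19
After 11 (seek(+1, CUR)): offset=19
After 12 (read(3)): returned '', offset=19

Answer: 19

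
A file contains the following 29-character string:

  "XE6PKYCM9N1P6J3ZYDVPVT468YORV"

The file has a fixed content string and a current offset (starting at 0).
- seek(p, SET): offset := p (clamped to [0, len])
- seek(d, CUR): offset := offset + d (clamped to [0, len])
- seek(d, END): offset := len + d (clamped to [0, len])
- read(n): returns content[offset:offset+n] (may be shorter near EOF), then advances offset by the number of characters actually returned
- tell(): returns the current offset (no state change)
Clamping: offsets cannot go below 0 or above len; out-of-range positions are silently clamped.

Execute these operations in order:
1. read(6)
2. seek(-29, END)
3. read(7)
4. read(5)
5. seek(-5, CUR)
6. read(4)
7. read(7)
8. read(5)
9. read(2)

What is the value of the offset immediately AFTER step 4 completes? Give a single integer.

Answer: 12

Derivation:
After 1 (read(6)): returned 'XE6PKY', offset=6
After 2 (seek(-29, END)): offset=0
After 3 (read(7)): returned 'XE6PKYC', offset=7
After 4 (read(5)): returned 'M9N1P', offset=12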